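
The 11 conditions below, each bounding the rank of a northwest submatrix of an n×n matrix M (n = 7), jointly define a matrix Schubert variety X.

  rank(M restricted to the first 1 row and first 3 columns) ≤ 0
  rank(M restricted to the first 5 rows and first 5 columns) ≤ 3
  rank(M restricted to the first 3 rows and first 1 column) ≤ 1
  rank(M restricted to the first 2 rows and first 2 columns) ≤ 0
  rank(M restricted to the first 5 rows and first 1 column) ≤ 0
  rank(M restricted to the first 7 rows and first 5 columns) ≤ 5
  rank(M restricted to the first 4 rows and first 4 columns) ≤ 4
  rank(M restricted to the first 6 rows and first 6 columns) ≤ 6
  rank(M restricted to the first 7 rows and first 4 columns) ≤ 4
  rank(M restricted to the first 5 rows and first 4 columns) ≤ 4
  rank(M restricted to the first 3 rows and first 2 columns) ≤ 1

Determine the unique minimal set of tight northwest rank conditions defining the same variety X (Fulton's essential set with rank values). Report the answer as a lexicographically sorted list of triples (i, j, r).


Computing R[i][j] = min implied NW-rank bound (n=7, 11 conditions):

  0 0 0 1 1 1 1
  0 0 1 2 2 2 2
  0 1 2 3 3 3 3
  0 1 2 3 3 4 4
  0 1 2 3 3 4 5
  1 2 3 4 4 5 6
  1 2 3 4 5 6 7

hence w(1..7) = (4, 3, 2, 6, 7, 1, 5).

|D(w)|=10, |Ess(w)|=4:

[(1, 3, 0), (2, 2, 0), (5, 1, 0), (5, 5, 3)]


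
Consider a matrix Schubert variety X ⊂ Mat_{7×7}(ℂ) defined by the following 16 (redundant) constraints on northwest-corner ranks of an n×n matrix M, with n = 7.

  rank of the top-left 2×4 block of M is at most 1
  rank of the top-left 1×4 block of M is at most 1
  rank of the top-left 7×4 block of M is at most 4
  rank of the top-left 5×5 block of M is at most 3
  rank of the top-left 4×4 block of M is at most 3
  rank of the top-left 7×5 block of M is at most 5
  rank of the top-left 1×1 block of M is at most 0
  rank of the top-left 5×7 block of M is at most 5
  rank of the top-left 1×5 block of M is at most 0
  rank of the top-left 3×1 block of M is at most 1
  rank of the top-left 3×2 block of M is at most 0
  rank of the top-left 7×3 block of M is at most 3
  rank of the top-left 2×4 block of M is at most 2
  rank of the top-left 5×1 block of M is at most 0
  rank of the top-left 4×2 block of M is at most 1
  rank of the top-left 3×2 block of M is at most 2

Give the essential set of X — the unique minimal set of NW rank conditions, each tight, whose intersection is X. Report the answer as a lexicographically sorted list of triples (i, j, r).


Rank table r_w(7×7) implied by the 16 constraints:

  row 1: 0  0  0  0  0  1  1
  row 2: 0  0  1  1  1  2  2
  row 3: 0  0  1  2  2  3  3
  row 4: 0  1  2  3  3  4  4
  row 5: 0  1  2  3  3  4  5
  row 6: 1  2  3  4  4  5  6
  row 7: 1  2  3  4  5  6  7

the unique w with this rank table is (6, 3, 4, 2, 7, 1, 5).

4 SE-corners of the 12-cell Rothe diagram give Ess(w):

[(1, 5, 0), (3, 2, 0), (5, 1, 0), (5, 5, 3)]


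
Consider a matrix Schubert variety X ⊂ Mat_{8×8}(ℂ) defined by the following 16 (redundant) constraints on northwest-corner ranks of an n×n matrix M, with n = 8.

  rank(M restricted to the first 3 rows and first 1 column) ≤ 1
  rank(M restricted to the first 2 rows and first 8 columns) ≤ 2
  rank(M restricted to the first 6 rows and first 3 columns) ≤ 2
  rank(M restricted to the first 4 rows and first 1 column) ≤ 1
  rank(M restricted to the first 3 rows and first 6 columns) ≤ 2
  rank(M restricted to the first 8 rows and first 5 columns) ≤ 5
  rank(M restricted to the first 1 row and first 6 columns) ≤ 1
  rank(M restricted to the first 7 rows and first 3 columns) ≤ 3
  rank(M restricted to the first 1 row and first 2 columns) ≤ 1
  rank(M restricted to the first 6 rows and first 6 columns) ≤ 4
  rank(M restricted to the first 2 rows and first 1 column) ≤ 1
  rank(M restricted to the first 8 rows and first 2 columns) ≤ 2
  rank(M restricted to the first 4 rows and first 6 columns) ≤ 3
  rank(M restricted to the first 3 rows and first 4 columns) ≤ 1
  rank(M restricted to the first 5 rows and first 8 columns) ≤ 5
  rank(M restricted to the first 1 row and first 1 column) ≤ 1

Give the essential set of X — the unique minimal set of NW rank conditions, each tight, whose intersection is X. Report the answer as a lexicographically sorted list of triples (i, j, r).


Rank table r_w(8×8) implied by the 16 constraints:

  1, 1, 1, 1, 1, 1, 1, 1
  1, 1, 1, 1, 2, 2, 2, 2
  1, 1, 1, 1, 2, 2, 3, 3
  1, 2, 2, 2, 3, 3, 4, 4
  1, 2, 2, 3, 4, 4, 5, 5
  1, 2, 2, 3, 4, 4, 5, 6
  1, 2, 3, 4, 5, 5, 6, 7
  1, 2, 3, 4, 5, 6, 7, 8

hence w(1..8) = (1, 5, 7, 2, 4, 8, 3, 6).

4 SE-corners of the 10-cell Rothe diagram give Ess(w):

[(3, 4, 1), (3, 6, 2), (6, 3, 2), (6, 6, 4)]


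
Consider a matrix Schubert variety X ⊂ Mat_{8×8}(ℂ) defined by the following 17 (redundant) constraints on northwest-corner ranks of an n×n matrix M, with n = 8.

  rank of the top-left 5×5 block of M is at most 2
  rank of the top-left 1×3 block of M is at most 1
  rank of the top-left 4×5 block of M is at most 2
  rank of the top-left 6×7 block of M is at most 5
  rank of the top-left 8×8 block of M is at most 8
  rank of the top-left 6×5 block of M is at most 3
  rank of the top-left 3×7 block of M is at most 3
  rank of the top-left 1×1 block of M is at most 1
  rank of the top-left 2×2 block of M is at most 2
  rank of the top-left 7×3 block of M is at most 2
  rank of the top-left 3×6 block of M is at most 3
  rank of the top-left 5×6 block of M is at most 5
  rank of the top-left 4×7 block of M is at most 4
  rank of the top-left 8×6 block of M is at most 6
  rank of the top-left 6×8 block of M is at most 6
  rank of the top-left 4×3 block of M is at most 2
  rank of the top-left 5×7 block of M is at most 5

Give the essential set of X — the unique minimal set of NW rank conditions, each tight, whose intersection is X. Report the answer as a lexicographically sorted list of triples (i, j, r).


Reconstructing r_w from the 17 given conditions:

  row 1: 1 | 1 | 1 | 1 | 1 | 1 | 1 | 1
  row 2: 1 | 2 | 2 | 2 | 2 | 2 | 2 | 2
  row 3: 1 | 2 | 2 | 2 | 2 | 3 | 3 | 3
  row 4: 1 | 2 | 2 | 2 | 2 | 3 | 4 | 4
  row 5: 1 | 2 | 2 | 2 | 2 | 3 | 4 | 5
  row 6: 1 | 2 | 2 | 3 | 3 | 4 | 5 | 6
  row 7: 1 | 2 | 2 | 3 | 4 | 5 | 6 | 7
  row 8: 1 | 2 | 3 | 4 | 5 | 6 | 7 | 8

giving w = (1, 2, 6, 7, 8, 4, 5, 3) via Δ²R.

Rothe diagram D(w) (11 cells), 2 SE-corners (essential conditions):

[(5, 5, 2), (7, 3, 2)]


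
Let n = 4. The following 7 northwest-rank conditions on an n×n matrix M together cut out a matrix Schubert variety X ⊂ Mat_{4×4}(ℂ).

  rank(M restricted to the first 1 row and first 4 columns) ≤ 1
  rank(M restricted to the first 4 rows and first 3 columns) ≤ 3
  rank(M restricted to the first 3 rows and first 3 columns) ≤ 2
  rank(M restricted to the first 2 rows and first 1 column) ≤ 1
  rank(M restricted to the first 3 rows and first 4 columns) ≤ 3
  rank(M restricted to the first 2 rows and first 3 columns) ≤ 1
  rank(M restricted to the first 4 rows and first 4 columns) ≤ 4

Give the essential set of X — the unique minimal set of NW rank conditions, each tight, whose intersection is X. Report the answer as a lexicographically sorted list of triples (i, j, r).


Reconstructing r_w from the 7 given conditions:

  i=1: 1 | 1 | 1 | 1
  i=2: 1 | 1 | 1 | 2
  i=3: 1 | 2 | 2 | 3
  i=4: 1 | 2 | 3 | 4

hence w(1..4) = (1, 4, 2, 3).

|D(w)|=2, |Ess(w)|=1:

[(2, 3, 1)]


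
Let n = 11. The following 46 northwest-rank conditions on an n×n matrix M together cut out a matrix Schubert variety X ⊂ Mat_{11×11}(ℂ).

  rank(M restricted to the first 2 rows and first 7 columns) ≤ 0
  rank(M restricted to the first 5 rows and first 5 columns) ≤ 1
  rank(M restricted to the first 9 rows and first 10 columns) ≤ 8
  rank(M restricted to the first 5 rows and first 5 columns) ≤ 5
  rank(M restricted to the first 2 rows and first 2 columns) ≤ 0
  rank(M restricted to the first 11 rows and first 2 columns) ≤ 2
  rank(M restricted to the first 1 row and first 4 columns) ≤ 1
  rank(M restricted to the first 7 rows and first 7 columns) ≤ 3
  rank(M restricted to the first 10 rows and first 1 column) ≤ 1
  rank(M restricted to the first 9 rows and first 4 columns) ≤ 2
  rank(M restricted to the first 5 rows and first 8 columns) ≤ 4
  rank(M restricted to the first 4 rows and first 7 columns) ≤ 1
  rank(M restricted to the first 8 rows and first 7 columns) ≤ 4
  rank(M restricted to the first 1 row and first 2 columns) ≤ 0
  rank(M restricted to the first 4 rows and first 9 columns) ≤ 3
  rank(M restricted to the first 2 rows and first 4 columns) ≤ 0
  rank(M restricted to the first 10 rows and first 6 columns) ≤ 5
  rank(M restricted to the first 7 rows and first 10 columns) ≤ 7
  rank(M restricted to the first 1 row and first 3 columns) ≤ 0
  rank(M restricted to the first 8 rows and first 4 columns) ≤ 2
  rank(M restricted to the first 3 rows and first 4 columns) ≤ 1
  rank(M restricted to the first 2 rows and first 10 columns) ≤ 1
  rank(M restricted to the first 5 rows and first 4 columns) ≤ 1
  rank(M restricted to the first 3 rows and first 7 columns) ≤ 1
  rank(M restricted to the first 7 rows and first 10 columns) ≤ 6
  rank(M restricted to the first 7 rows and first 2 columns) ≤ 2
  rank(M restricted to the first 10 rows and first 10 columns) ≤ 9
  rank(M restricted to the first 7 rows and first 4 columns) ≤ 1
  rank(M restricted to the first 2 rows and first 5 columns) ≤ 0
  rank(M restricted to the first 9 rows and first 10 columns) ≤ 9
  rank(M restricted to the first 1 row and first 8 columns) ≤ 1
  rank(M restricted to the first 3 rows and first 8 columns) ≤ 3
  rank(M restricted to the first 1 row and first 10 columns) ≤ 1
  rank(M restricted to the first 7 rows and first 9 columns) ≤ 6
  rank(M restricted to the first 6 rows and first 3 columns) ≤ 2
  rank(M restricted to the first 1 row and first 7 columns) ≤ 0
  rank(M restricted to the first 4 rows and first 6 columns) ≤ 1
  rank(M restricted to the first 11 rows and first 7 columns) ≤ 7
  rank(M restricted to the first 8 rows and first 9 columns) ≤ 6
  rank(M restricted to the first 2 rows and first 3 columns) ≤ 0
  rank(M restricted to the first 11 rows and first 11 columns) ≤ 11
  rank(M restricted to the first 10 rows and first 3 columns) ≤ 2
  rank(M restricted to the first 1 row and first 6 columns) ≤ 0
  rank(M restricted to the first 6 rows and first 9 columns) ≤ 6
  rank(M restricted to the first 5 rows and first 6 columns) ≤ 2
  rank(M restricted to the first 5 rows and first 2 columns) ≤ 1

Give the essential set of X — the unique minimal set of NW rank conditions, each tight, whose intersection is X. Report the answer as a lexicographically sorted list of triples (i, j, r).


The tightest implied rank at each (i,j), from the 46 conditions:

  i=1: 0 | 0 | 0 | 0 | 0 | 0 | 0 | 1 | 1 | 1 | 1
  i=2: 0 | 0 | 0 | 0 | 0 | 0 | 0 | 1 | 1 | 1 | 2
  i=3: 1 | 1 | 1 | 1 | 1 | 1 | 1 | 2 | 2 | 2 | 3
  i=4: 1 | 1 | 1 | 1 | 1 | 1 | 1 | 2 | 3 | 3 | 4
  i=5: 1 | 1 | 1 | 1 | 1 | 2 | 2 | 3 | 4 | 4 | 5
  i=6: 1 | 1 | 1 | 1 | 2 | 3 | 3 | 4 | 5 | 5 | 6
  i=7: 1 | 1 | 1 | 1 | 2 | 3 | 3 | 4 | 5 | 6 | 7
  i=8: 1 | 2 | 2 | 2 | 3 | 4 | 4 | 5 | 6 | 7 | 8
  i=9: 1 | 2 | 2 | 2 | 3 | 4 | 5 | 6 | 7 | 8 | 9
  i=10: 1 | 2 | 2 | 3 | 4 | 5 | 6 | 7 | 8 | 9 | 10
  i=11: 1 | 2 | 3 | 4 | 5 | 6 | 7 | 8 | 9 | 10 | 11

giving w = (8, 11, 1, 9, 6, 5, 10, 2, 7, 4, 3) via Δ²R.

8 SE-corners of the 36-cell Rothe diagram give Ess(w):

[(2, 7, 0), (2, 10, 1), (4, 7, 1), (5, 5, 1), (7, 4, 1), (7, 7, 3), (9, 4, 2), (10, 3, 2)]


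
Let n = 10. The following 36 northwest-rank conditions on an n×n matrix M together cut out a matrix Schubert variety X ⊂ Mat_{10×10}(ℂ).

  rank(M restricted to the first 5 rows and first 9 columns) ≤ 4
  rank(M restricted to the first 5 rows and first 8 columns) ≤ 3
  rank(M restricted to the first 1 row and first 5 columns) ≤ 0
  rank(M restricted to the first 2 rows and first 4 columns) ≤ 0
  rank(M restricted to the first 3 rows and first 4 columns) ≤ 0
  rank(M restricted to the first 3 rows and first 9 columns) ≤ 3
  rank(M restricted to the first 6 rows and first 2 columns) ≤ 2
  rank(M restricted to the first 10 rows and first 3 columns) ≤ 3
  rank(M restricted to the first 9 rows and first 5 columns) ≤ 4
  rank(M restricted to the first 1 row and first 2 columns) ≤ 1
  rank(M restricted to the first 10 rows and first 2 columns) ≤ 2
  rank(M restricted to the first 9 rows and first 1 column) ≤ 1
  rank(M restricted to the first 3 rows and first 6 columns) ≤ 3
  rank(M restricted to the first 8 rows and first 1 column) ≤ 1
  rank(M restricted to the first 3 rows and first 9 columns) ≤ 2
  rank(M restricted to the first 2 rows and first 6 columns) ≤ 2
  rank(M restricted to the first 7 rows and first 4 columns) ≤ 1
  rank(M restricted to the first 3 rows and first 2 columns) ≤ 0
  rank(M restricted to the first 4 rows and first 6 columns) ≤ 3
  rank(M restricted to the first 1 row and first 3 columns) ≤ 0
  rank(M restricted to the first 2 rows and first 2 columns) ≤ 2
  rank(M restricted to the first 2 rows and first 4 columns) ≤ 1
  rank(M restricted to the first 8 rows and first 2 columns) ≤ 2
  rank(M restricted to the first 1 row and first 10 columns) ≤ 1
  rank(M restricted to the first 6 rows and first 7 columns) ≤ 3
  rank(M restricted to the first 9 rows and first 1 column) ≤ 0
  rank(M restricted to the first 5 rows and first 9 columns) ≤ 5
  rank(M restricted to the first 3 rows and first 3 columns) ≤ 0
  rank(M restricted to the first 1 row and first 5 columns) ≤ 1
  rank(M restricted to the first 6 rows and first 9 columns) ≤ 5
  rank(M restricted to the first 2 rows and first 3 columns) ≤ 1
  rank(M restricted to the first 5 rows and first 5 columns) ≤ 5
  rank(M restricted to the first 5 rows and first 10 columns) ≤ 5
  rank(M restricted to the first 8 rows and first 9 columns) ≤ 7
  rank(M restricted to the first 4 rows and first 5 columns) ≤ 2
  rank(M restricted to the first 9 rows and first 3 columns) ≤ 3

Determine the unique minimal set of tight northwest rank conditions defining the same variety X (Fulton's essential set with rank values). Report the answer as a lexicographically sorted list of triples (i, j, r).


Computing R[i][j] = min implied NW-rank bound (n=10, 36 conditions):

  R[1]: 0  0  0  0  0  1  1  1  1  1
  R[2]: 0  0  0  0  1  2  2  2  2  2
  R[3]: 0  0  0  0  1  2  2  2  2  3
  R[4]: 0  1  1  1  2  3  3  3  3  4
  R[5]: 0  1  1  1  2  3  3  3  4  5
  R[6]: 0  1  1  1  2  3  3  4  5  6
  R[7]: 0  1  1  1  2  3  4  5  6  7
  R[8]: 0  1  2  2  3  4  5  6  7  8
  R[9]: 0  1  2  3  4  5  6  7  8  9
  R[10]: 1  2  3  4  5  6  7  8  9  10

so w = (6, 5, 10, 2, 9, 8, 7, 3, 4, 1).

7 SE-corners of the 31-cell Rothe diagram give Ess(w):

[(1, 5, 0), (3, 4, 0), (3, 9, 2), (5, 8, 3), (6, 7, 3), (7, 4, 1), (9, 1, 0)]


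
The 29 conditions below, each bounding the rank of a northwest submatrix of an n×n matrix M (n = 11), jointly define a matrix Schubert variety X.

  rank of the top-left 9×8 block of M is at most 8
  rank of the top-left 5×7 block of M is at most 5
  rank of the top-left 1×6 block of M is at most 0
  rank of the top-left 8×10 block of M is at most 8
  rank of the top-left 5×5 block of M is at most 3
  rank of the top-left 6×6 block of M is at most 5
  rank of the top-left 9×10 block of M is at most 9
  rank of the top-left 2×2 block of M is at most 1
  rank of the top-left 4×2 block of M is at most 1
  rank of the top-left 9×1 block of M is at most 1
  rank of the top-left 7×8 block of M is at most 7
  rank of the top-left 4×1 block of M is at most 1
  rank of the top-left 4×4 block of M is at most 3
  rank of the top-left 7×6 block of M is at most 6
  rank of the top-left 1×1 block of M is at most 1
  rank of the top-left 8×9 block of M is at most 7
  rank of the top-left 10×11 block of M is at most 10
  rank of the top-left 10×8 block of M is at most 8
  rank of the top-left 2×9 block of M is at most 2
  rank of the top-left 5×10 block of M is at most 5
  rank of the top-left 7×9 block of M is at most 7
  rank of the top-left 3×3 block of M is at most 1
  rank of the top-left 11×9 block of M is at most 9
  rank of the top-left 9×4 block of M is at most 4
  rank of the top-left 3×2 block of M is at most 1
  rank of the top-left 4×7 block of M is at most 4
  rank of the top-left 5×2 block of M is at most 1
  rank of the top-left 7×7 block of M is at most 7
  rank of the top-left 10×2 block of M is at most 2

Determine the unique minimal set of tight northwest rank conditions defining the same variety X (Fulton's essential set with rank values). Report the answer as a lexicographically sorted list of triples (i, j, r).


Rank table r_w(11×11) implied by the 29 constraints:

  i=1: 0 | 0 | 0 | 0 | 0 | 0 | 1 | 1 | 1 | 1 | 1
  i=2: 1 | 1 | 1 | 1 | 1 | 1 | 2 | 2 | 2 | 2 | 2
  i=3: 1 | 1 | 1 | 2 | 2 | 2 | 3 | 3 | 3 | 3 | 3
  i=4: 1 | 1 | 2 | 3 | 3 | 3 | 4 | 4 | 4 | 4 | 4
  i=5: 1 | 1 | 2 | 3 | 3 | 4 | 5 | 5 | 5 | 5 | 5
  i=6: 1 | 2 | 3 | 4 | 4 | 5 | 6 | 6 | 6 | 6 | 6
  i=7: 1 | 2 | 3 | 4 | 5 | 6 | 7 | 7 | 7 | 7 | 7
  i=8: 1 | 2 | 3 | 4 | 5 | 6 | 7 | 7 | 7 | 8 | 8
  i=9: 1 | 2 | 3 | 4 | 5 | 6 | 7 | 8 | 8 | 9 | 9
  i=10: 1 | 2 | 3 | 4 | 5 | 6 | 7 | 8 | 9 | 10 | 10
  i=11: 1 | 2 | 3 | 4 | 5 | 6 | 7 | 8 | 9 | 10 | 11

the unique w with this rank table is (7, 1, 4, 3, 6, 2, 5, 10, 8, 9, 11).

D(w) has 13 cells with 5 SE-corners; essential set:

[(1, 6, 0), (3, 3, 1), (5, 2, 1), (5, 5, 3), (8, 9, 7)]


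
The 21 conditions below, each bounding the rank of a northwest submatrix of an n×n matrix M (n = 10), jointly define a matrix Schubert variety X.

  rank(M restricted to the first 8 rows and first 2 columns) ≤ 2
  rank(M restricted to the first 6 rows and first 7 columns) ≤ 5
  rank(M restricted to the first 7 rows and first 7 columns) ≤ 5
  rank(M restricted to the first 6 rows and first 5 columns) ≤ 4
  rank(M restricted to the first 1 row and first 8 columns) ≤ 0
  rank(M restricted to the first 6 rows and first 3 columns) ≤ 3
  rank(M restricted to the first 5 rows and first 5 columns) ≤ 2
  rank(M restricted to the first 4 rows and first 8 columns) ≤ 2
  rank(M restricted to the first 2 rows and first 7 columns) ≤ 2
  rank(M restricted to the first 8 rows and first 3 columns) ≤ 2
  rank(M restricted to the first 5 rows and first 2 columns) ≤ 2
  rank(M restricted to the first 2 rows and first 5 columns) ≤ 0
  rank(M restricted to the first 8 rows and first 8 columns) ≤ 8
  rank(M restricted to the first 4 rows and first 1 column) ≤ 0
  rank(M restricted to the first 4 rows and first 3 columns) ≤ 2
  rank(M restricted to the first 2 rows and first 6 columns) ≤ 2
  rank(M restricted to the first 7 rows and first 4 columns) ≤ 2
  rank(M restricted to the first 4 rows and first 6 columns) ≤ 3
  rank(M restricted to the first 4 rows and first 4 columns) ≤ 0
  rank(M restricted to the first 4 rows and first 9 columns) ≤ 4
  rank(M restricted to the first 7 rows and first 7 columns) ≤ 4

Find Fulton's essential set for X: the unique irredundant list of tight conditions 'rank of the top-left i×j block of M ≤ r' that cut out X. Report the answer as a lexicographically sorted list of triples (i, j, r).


Reconstructing r_w from the 21 given conditions:

  i=1: 0 0 0 0 0 0 0 0 1 1
  i=2: 0 0 0 0 0 1 1 1 2 2
  i=3: 0 0 0 0 1 2 2 2 3 3
  i=4: 0 0 0 0 1 2 2 2 3 4
  i=5: 1 1 1 1 2 3 3 3 4 5
  i=6: 1 2 2 2 3 4 4 4 5 6
  i=7: 1 2 2 2 3 4 4 5 6 7
  i=8: 1 2 2 3 4 5 5 6 7 8
  i=9: 1 2 3 4 5 6 6 7 8 9
  i=10: 1 2 3 4 5 6 7 8 9 10

second differences of R give the permutation w = (9, 6, 5, 10, 1, 2, 8, 4, 3, 7).

|D(w)|=27, |Ess(w)|=7:

[(1, 8, 0), (2, 5, 0), (4, 4, 0), (4, 8, 2), (7, 4, 2), (7, 7, 4), (8, 3, 2)]


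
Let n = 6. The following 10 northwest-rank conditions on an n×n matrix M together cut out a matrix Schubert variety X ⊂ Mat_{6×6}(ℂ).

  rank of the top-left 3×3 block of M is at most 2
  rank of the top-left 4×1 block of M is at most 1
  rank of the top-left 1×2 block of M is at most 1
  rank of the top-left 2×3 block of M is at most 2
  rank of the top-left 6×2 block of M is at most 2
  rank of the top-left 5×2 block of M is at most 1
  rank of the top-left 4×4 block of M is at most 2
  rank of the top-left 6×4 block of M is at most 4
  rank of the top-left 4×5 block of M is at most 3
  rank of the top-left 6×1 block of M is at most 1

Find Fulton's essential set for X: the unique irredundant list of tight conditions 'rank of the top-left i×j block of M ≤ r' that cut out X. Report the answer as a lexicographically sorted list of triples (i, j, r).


Computing R[i][j] = min implied NW-rank bound (n=6, 10 conditions):

  i=1: 1  1  1  1  1  1
  i=2: 1  1  2  2  2  2
  i=3: 1  1  2  2  3  3
  i=4: 1  1  2  2  3  4
  i=5: 1  1  2  3  4  5
  i=6: 1  2  3  4  5  6

so w = (1, 3, 5, 6, 4, 2).

Fulton essential set (2 of the 6 Rothe cells):

[(4, 4, 2), (5, 2, 1)]


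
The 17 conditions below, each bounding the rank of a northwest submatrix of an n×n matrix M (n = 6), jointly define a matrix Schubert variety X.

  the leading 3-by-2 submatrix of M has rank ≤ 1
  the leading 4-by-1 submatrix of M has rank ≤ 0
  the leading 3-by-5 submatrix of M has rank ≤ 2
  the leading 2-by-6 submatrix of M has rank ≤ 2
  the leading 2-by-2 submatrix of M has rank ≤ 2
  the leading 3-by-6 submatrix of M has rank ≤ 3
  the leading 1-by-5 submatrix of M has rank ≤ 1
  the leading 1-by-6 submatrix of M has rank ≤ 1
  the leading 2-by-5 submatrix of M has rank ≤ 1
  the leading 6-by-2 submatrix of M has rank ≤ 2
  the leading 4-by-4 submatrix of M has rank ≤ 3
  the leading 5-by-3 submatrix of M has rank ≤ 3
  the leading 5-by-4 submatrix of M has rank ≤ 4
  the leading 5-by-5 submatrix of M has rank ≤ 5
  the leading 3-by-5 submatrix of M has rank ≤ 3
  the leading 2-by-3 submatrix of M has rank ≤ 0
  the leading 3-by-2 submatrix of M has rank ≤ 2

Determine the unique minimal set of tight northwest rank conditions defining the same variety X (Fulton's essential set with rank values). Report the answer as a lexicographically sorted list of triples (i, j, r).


Rank table r_w(6×6) implied by the 17 constraints:

  row 1: 0 | 0 | 0 | 1 | 1 | 1
  row 2: 0 | 0 | 0 | 1 | 1 | 2
  row 3: 0 | 1 | 1 | 2 | 2 | 3
  row 4: 0 | 1 | 2 | 3 | 3 | 4
  row 5: 1 | 2 | 3 | 4 | 4 | 5
  row 6: 1 | 2 | 3 | 4 | 5 | 6

second differences of R give the permutation w = (4, 6, 2, 3, 1, 5).

D(w) has 9 cells with 3 SE-corners; essential set:

[(2, 3, 0), (2, 5, 1), (4, 1, 0)]


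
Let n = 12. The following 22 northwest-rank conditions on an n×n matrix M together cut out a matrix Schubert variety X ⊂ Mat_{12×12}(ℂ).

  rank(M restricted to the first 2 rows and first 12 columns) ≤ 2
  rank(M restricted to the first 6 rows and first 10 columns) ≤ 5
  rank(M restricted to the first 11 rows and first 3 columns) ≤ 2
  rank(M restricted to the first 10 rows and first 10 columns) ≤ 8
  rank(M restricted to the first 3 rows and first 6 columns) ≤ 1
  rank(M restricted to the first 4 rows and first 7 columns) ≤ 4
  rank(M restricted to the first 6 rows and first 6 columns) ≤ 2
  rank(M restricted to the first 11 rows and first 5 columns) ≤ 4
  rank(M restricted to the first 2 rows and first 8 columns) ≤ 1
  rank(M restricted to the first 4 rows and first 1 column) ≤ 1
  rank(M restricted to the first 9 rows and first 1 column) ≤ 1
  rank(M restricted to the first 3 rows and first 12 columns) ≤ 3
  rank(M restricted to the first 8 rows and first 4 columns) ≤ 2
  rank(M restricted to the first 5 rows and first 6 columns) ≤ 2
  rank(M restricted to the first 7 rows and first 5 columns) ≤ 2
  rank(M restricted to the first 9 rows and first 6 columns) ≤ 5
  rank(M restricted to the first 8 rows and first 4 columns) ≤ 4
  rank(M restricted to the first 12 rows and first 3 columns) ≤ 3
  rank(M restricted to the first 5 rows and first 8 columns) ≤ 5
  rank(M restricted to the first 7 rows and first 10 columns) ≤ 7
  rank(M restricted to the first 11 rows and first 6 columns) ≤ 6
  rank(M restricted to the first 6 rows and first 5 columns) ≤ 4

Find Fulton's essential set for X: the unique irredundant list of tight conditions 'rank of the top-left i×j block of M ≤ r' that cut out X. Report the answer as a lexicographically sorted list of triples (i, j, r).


Propagating the 22 rank bounds to every northwest block:

  row 1: 1 | 1 | 1 | 1 | 1 | 1 | 1 | 1 | 1 | 1 | 1 | 1
  row 2: 1 | 1 | 1 | 1 | 1 | 1 | 1 | 1 | 2 | 2 | 2 | 2
  row 3: 1 | 1 | 1 | 1 | 1 | 1 | 2 | 2 | 3 | 3 | 3 | 3
  row 4: 1 | 2 | 2 | 2 | 2 | 2 | 3 | 3 | 4 | 4 | 4 | 4
  row 5: 1 | 2 | 2 | 2 | 2 | 2 | 3 | 4 | 5 | 5 | 5 | 5
  row 6: 1 | 2 | 2 | 2 | 2 | 2 | 3 | 4 | 5 | 5 | 6 | 6
  row 7: 1 | 2 | 2 | 2 | 2 | 3 | 4 | 5 | 6 | 6 | 7 | 7
  row 8: 1 | 2 | 2 | 2 | 3 | 4 | 5 | 6 | 7 | 7 | 8 | 8
  row 9: 1 | 2 | 2 | 3 | 4 | 5 | 6 | 7 | 8 | 8 | 9 | 9
  row 10: 1 | 2 | 2 | 3 | 4 | 5 | 6 | 7 | 8 | 8 | 9 | 10
  row 11: 1 | 2 | 2 | 3 | 4 | 5 | 6 | 7 | 8 | 9 | 10 | 11
  row 12: 1 | 2 | 3 | 4 | 5 | 6 | 7 | 8 | 9 | 10 | 11 | 12

so w = (1, 9, 7, 2, 8, 11, 6, 5, 4, 12, 10, 3).

ℓ(w)=30; the 8 essential cells (i,j,r):

[(2, 8, 1), (3, 6, 1), (6, 6, 2), (6, 10, 5), (7, 5, 2), (8, 4, 2), (10, 10, 8), (11, 3, 2)]


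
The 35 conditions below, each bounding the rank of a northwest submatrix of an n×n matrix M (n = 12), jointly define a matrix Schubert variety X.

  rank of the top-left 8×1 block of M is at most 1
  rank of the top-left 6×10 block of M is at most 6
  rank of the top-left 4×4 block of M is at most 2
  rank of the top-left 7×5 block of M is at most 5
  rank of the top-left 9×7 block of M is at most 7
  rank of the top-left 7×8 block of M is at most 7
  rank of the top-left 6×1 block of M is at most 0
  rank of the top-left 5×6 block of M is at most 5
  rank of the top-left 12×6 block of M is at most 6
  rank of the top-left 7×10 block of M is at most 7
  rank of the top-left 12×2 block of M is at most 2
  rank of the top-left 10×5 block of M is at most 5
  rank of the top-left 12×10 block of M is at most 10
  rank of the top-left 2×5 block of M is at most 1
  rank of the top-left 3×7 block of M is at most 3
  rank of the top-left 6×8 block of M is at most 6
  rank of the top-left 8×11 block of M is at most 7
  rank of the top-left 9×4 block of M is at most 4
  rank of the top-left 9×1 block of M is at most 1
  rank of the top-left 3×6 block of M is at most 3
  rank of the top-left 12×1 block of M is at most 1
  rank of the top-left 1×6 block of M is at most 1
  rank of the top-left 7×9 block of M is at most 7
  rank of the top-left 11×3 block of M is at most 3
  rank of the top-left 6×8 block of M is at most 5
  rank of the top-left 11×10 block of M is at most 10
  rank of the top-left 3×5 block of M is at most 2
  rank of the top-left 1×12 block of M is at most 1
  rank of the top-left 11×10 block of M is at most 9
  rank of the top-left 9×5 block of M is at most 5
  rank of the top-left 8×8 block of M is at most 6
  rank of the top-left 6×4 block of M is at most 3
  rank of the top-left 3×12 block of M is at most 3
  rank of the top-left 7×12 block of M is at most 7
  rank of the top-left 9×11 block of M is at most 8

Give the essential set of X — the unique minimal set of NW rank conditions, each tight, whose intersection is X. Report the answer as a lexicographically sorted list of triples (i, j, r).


Recovering R(i,j) via the rank-extension bound from the 35 conditions:

  R[1]: 0 | 1 | 1 | 1 | 1 | 1 | 1 | 1 | 1 | 1 | 1 | 1
  R[2]: 0 | 1 | 1 | 1 | 1 | 2 | 2 | 2 | 2 | 2 | 2 | 2
  R[3]: 0 | 1 | 2 | 2 | 2 | 3 | 3 | 3 | 3 | 3 | 3 | 3
  R[4]: 0 | 1 | 2 | 2 | 3 | 4 | 4 | 4 | 4 | 4 | 4 | 4
  R[5]: 0 | 1 | 2 | 3 | 4 | 5 | 5 | 5 | 5 | 5 | 5 | 5
  R[6]: 0 | 1 | 2 | 3 | 4 | 5 | 5 | 5 | 6 | 6 | 6 | 6
  R[7]: 1 | 2 | 3 | 4 | 5 | 6 | 6 | 6 | 7 | 7 | 7 | 7
  R[8]: 1 | 2 | 3 | 4 | 5 | 6 | 6 | 6 | 7 | 7 | 7 | 8
  R[9]: 1 | 2 | 3 | 4 | 5 | 6 | 7 | 7 | 8 | 8 | 8 | 9
  R[10]: 1 | 2 | 3 | 4 | 5 | 6 | 7 | 8 | 9 | 9 | 9 | 10
  R[11]: 1 | 2 | 3 | 4 | 5 | 6 | 7 | 8 | 9 | 9 | 10 | 11
  R[12]: 1 | 2 | 3 | 4 | 5 | 6 | 7 | 8 | 9 | 10 | 11 | 12

so w = (2, 6, 3, 5, 4, 9, 1, 12, 7, 8, 11, 10).

Rothe diagram D(w) (17 cells), 7 SE-corners (essential conditions):

[(2, 5, 1), (4, 4, 2), (6, 1, 0), (6, 8, 5), (8, 8, 6), (8, 11, 7), (11, 10, 9)]


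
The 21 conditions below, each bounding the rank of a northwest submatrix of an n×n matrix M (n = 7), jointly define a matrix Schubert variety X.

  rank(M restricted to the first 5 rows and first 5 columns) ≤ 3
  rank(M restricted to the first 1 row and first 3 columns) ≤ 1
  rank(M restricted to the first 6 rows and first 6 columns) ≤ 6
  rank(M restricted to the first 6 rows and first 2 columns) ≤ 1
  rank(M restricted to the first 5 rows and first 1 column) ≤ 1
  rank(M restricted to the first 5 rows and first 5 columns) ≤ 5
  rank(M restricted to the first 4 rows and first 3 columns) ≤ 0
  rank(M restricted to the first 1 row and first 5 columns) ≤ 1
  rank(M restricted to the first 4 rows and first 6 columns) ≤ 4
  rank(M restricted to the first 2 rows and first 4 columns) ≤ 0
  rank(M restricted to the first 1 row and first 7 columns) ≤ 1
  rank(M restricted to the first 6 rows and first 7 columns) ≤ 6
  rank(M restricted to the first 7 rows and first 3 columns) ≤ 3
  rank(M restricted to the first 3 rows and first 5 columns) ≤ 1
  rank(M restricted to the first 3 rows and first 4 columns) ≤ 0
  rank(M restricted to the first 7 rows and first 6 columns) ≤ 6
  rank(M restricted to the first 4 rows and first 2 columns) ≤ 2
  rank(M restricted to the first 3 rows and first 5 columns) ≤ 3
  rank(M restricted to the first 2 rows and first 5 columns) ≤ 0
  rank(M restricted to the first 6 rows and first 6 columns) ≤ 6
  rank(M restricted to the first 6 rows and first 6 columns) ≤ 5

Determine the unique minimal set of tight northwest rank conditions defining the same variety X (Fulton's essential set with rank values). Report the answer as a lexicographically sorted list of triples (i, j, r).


Reconstructing r_w from the 21 given conditions:

  0  0  0  0  0  1  1
  0  0  0  0  0  1  2
  0  0  0  0  1  2  3
  0  0  0  1  2  3  4
  1  1  1  2  3  4  5
  1  1  2  3  4  5  6
  1  2  3  4  5  6  7

reading off 1-entries of Δ²R: w = (6, 7, 5, 4, 1, 3, 2).

|D(w)|=18, |Ess(w)|=4:

[(2, 5, 0), (3, 4, 0), (4, 3, 0), (6, 2, 1)]


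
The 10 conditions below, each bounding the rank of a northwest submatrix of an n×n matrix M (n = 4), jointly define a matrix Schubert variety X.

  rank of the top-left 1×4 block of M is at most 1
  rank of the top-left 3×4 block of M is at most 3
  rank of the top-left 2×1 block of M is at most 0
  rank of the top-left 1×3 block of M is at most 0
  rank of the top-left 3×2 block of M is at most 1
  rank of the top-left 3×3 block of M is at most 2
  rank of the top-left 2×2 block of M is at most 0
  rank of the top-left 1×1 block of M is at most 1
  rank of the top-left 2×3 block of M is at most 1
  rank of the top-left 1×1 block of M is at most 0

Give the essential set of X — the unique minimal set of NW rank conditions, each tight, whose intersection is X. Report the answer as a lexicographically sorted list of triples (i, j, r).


Propagating the 10 rank bounds to every northwest block:

  row 1: 0  0  0  1
  row 2: 0  0  1  2
  row 3: 1  1  2  3
  row 4: 1  2  3  4

reading off 1-entries of Δ²R: w = (4, 3, 1, 2).

Rothe diagram D(w) (5 cells), 2 SE-corners (essential conditions):

[(1, 3, 0), (2, 2, 0)]


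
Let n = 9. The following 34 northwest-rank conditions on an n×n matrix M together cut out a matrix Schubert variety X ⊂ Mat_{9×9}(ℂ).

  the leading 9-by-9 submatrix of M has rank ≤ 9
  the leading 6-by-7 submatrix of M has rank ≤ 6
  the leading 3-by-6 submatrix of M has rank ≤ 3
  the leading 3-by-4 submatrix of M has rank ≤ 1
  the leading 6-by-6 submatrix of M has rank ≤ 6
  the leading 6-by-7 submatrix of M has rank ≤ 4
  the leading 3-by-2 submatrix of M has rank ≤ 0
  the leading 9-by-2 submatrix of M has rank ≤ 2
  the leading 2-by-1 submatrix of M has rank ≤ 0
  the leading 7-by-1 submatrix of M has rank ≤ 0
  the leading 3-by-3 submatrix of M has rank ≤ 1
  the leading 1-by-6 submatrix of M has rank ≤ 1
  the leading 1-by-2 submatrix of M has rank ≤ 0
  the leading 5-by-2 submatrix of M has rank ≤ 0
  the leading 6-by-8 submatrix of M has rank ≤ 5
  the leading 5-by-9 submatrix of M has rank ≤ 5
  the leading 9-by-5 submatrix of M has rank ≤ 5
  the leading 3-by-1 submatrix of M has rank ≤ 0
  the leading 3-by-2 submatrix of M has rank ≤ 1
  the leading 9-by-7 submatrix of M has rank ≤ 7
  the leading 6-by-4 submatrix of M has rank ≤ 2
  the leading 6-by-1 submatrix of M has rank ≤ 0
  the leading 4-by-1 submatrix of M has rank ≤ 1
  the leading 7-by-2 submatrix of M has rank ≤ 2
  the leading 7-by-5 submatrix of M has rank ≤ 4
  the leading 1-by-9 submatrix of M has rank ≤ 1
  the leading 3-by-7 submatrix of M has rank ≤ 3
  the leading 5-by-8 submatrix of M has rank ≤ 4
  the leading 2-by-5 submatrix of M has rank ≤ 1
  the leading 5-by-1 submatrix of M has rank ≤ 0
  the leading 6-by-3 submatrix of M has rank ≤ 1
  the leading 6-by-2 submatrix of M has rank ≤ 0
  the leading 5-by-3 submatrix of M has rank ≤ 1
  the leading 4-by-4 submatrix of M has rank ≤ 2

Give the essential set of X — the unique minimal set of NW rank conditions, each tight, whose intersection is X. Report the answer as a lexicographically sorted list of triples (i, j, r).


Reconstructing r_w from the 34 given conditions:

  R[1]: 0  0  1  1  1  1  1  1  1
  R[2]: 0  0  1  1  1  2  2  2  2
  R[3]: 0  0  1  1  2  3  3  3  3
  R[4]: 0  0  1  2  3  4  4  4  4
  R[5]: 0  0  1  2  3  4  4  4  5
  R[6]: 0  0  1  2  3  4  4  5  6
  R[7]: 0  1  2  3  4  5  5  6  7
  R[8]: 1  2  3  4  5  6  6  7  8
  R[9]: 1  2  3  4  5  6  7  8  9

reading off 1-entries of Δ²R: w = (3, 6, 5, 4, 9, 8, 2, 1, 7).

ℓ(w)=19; the 6 essential cells (i,j,r):

[(2, 5, 1), (3, 4, 1), (5, 8, 4), (6, 2, 0), (6, 7, 4), (7, 1, 0)]


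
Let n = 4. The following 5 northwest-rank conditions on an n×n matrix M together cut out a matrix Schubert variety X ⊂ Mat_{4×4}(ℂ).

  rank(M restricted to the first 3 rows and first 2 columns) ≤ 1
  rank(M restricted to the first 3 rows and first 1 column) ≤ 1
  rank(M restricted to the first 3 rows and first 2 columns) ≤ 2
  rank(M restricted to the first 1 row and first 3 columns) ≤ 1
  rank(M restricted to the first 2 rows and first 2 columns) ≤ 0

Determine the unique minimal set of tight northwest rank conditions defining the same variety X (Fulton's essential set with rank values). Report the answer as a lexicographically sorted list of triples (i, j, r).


Recovering R(i,j) via the rank-extension bound from the 5 conditions:

  0, 0, 1, 1
  0, 0, 1, 2
  1, 1, 2, 3
  1, 2, 3, 4

reading off 1-entries of Δ²R: w = (3, 4, 1, 2).

|D(w)|=4, |Ess(w)|=1:

[(2, 2, 0)]


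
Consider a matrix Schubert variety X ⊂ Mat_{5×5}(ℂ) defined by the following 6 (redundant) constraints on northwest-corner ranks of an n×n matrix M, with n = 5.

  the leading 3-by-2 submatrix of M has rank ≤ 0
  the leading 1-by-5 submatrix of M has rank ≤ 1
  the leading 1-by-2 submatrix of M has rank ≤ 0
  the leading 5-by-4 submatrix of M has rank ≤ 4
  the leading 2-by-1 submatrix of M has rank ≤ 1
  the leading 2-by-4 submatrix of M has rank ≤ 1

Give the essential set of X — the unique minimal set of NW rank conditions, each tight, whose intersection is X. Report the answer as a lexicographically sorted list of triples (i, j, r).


Propagating the 6 rank bounds to every northwest block:

  row 1: 0, 0, 1, 1, 1
  row 2: 0, 0, 1, 1, 2
  row 3: 0, 0, 1, 2, 3
  row 4: 1, 1, 2, 3, 4
  row 5: 1, 2, 3, 4, 5

hence w(1..5) = (3, 5, 4, 1, 2).

Rothe diagram D(w) (7 cells), 2 SE-corners (essential conditions):

[(2, 4, 1), (3, 2, 0)]


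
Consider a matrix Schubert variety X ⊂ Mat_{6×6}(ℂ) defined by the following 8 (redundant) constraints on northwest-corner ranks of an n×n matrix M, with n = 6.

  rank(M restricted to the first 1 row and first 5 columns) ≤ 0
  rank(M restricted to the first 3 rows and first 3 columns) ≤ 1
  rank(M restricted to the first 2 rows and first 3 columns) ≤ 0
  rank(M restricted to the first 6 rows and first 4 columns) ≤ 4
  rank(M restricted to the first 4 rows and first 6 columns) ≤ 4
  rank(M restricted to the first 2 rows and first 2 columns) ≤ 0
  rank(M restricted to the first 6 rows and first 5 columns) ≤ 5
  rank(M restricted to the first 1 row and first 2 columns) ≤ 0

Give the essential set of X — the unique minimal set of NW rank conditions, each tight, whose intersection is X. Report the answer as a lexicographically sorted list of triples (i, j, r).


Computing R[i][j] = min implied NW-rank bound (n=6, 8 conditions):

  i=1: 0, 0, 0, 0, 0, 1
  i=2: 0, 0, 0, 1, 1, 2
  i=3: 1, 1, 1, 2, 2, 3
  i=4: 1, 2, 2, 3, 3, 4
  i=5: 1, 2, 3, 4, 4, 5
  i=6: 1, 2, 3, 4, 5, 6

hence w(1..6) = (6, 4, 1, 2, 3, 5).

D(w) has 8 cells with 2 SE-corners; essential set:

[(1, 5, 0), (2, 3, 0)]


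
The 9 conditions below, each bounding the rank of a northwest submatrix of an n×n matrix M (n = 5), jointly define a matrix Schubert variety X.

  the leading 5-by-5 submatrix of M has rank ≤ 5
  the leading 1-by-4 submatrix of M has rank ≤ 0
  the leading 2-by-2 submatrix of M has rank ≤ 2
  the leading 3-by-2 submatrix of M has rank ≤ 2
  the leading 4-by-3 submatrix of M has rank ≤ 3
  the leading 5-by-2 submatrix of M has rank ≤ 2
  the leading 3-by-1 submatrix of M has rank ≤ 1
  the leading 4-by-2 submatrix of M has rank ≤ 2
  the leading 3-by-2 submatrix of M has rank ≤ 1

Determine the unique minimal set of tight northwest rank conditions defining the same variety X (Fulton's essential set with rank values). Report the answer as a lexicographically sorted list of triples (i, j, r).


Propagating the 9 rank bounds to every northwest block:

  R[1]: 0 0 0 0 1
  R[2]: 1 1 1 1 2
  R[3]: 1 1 2 2 3
  R[4]: 1 2 3 3 4
  R[5]: 1 2 3 4 5

hence w(1..5) = (5, 1, 3, 2, 4).

|D(w)|=5, |Ess(w)|=2:

[(1, 4, 0), (3, 2, 1)]


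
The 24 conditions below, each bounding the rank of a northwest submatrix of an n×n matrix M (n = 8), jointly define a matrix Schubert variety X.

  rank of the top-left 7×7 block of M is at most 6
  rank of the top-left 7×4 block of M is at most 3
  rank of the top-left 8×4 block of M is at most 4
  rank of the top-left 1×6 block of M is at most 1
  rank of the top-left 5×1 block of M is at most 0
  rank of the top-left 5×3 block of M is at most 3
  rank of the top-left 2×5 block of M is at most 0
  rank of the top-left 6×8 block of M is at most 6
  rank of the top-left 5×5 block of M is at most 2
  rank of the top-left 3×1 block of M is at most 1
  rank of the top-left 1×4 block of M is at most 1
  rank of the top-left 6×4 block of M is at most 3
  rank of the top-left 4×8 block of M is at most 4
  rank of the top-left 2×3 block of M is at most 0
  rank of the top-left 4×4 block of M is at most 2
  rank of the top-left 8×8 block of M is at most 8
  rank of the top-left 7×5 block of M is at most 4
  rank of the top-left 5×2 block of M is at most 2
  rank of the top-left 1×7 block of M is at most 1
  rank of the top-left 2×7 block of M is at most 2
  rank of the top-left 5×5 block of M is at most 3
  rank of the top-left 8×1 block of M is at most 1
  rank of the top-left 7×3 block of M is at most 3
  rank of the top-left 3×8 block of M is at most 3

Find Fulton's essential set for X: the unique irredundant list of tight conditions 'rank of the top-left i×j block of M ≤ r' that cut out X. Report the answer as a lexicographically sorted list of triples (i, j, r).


Propagating the 24 rank bounds to every northwest block:

  R[1]: 0  0  0  0  0  1  1  1
  R[2]: 0  0  0  0  0  1  2  2
  R[3]: 0  1  1  1  1  2  3  3
  R[4]: 0  1  2  2  2  3  4  4
  R[5]: 0  1  2  2  2  3  4  5
  R[6]: 1  2  3  3  3  4  5  6
  R[7]: 1  2  3  3  4  5  6  7
  R[8]: 1  2  3  4  5  6  7  8

so w = (6, 7, 2, 3, 8, 1, 5, 4).

Fulton essential set (4 of the 16 Rothe cells):

[(2, 5, 0), (5, 1, 0), (5, 5, 2), (7, 4, 3)]
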